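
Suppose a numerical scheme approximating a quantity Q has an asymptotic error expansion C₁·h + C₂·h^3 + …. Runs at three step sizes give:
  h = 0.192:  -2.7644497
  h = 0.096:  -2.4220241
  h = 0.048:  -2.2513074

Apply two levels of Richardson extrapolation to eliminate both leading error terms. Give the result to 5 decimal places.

First eliminate the h term (factor 2^1 = 2):
  B₁ = (2·(-2.4220241) − (-2.7644497))/1 = -2.0795985
  B₂ = (2·(-2.2513074) − (-2.4220241))/1 = -2.0805907
Then eliminate the h^3 term (factor 2^3 = 8):
  (8·(-2.0805907) − (-2.0795985))/7 = -2.0807324

-2.08073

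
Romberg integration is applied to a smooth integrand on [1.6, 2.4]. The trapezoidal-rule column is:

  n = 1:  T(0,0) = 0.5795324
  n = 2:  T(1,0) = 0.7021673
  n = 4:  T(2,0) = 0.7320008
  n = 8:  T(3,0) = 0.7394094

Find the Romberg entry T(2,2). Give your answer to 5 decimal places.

0.74187

Richardson extrapolation on the trapezoidal column (denominator 4−1=3):
T(1,1) = (4·0.7021673 − 0.5795324) / 3 = 0.7430456
T(2,1) = 0.7320008 + (0.7320008 − 0.7021673)/3 = 0.7419453
T(2,2) = (16·0.7419453 − 0.7430456) / 15 = 0.7418719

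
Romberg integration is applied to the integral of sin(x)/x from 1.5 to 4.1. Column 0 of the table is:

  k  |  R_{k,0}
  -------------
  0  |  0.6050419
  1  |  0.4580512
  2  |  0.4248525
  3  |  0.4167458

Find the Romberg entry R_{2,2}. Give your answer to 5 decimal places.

0.41410

Richardson extrapolation on the trapezoidal column (denominator 4−1=3):
R_{1,1} = (4·0.4580512 − 0.6050419) / 3 = 0.4090543
R_{2,1} = 0.4248525 + (0.4248525 − 0.4580512)/3 = 0.4137863
R_{2,2} = (16·0.4137863 − 0.4090543) / 15 = 0.4141018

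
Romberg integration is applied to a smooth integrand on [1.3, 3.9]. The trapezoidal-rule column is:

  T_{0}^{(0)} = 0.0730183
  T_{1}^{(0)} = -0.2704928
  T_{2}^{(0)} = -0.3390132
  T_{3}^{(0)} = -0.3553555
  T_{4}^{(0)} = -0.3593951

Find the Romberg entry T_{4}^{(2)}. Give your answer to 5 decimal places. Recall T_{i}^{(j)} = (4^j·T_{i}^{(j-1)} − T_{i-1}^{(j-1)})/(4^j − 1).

T_{3}^{(1)} = (4·(-0.3553555) − (-0.3390132)) / 3 = -0.3608029
T_{4}^{(1)} = -0.3593951 + (-0.3593951 − (-0.3553555))/3 = -0.3607416
T_{4}^{(2)} = (16·(-0.3607416) − (-0.3608029)) / 15 = -0.3607375

-0.36074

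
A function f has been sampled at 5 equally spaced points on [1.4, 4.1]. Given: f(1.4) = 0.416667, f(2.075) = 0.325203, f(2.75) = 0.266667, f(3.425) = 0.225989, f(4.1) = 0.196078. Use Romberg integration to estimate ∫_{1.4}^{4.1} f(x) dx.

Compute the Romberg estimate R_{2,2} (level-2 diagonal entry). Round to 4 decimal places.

0.7538

R_{0,0} (trapezoid, 1 panel, h=2.7000): 0.827206
R_{1,0} (trapezoid, 2 panels, h=1.3500): 0.773603
R_{2,0} (trapezoid, 4 panels, h=0.6750): 0.758856
R_{1,1} = 0.773603 + (0.773603 − 0.827206)/3 = 0.755735
R_{2,1} = 0.758856 + (0.758856 − 0.773603)/3 = 0.753940
R_{2,2} = 0.753940 + (0.753940 − 0.755735)/15 = 0.753820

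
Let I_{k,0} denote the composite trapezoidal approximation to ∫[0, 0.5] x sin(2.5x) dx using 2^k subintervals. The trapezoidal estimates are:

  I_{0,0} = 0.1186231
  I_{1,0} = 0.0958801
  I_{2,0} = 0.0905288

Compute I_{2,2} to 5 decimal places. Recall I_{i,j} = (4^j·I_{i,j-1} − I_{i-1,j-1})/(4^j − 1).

Richardson extrapolation on the trapezoidal column (denominator 4−1=3):
I_{1,1} = (4·0.0958801 − 0.1186231) / 3 = 0.0882991
I_{2,1} = (4·0.0905288 − 0.0958801) / 3 = 0.0887450
I_{2,2} = 0.0887450 + (0.0887450 − 0.0882991)/15 = 0.0887747

0.08877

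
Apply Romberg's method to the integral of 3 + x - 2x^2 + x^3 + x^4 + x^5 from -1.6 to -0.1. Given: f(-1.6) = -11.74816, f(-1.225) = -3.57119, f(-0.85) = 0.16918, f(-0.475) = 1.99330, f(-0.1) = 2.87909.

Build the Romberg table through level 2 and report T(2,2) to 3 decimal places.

T(0,0) (trapezoid, 1 panel, h=1.5000): -6.65180
T(1,0) (trapezoid, 2 panels, h=0.7500): -3.19902
T(2,0) (trapezoid, 4 panels, h=0.3750): -2.19122
T(1,1) = -3.19902 + (-3.19902 − (-6.65180))/3 = -2.04809
T(2,1) = -2.19122 + (-2.19122 − (-3.19902))/3 = -1.85529
T(2,2) = -1.85529 + (-1.85529 − (-2.04809))/15 = -1.84244

-1.842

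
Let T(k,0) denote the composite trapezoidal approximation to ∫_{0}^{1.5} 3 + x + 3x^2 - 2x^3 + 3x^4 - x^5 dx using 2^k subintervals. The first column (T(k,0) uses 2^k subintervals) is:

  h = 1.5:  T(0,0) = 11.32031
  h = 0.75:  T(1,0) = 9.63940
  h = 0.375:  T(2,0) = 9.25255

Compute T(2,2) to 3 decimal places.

T(1,1) = 9.63940 + (9.63940 − 11.32031)/3 = 9.07910
T(2,1) = (4·9.25255 − 9.63940) / 3 = 9.12360
T(2,2) = (16·9.12360 − 9.07910) / 15 = 9.12657

9.127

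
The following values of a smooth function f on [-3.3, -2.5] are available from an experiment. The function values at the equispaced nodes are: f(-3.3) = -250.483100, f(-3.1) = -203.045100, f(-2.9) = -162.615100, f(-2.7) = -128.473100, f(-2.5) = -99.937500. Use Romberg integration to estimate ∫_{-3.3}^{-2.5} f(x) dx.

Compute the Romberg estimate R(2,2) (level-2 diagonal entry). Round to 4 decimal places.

R(0,0) (trapezoid, 1 panel, h=0.8000): -140.168240
R(1,0) (trapezoid, 2 panels, h=0.4000): -135.130160
R(2,0) (trapezoid, 4 panels, h=0.2000): -133.868720
R(1,1) = -135.130160 + (-135.130160 − (-140.168240))/3 = -133.450800
R(2,1) = -133.868720 + (-133.868720 − (-135.130160))/3 = -133.448240
R(2,2) = -133.448240 + (-133.448240 − (-133.450800))/15 = -133.448069

-133.4481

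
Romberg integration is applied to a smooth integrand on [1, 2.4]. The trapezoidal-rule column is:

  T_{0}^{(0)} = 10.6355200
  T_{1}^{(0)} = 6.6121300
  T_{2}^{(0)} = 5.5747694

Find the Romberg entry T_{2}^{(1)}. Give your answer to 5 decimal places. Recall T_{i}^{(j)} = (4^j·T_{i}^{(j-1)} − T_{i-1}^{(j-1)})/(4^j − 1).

Richardson extrapolation on the trapezoidal column (denominator 4−1=3):
T_{2}^{(1)} = (4·5.5747694 − 6.6121300) / 3 = 5.2289825

5.22898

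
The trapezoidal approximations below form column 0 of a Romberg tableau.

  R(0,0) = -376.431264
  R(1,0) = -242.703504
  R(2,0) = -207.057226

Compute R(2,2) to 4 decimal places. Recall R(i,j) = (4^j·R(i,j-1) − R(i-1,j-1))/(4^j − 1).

-194.9783

R(1,1) = -242.703504 + (-242.703504 − (-376.431264))/3 = -198.127584
R(2,1) = (4·(-207.057226) − (-242.703504)) / 3 = -195.175133
R(2,2) = -195.175133 + (-195.175133 − (-198.127584))/15 = -194.978303
(Column j=1 coincides with Simpson's rule on the same nodes.)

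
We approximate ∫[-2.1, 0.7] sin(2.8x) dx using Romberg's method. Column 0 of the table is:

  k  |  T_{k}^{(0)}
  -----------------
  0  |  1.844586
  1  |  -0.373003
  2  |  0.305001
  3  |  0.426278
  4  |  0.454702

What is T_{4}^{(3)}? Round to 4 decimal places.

0.4640

T_{2}^{(1)} = 0.305001 + (0.305001 − (-0.373003))/3 = 0.531002
T_{3}^{(1)} = 0.426278 + (0.426278 − 0.305001)/3 = 0.466704
T_{4}^{(1)} = 0.454702 + (0.454702 − 0.426278)/3 = 0.464177
T_{3}^{(2)} = 0.466704 + (0.466704 − 0.531002)/15 = 0.462417
T_{4}^{(2)} = 0.464177 + (0.464177 − 0.466704)/15 = 0.464009
T_{4}^{(3)} = (64·0.464009 − 0.462417) / 63 = 0.464034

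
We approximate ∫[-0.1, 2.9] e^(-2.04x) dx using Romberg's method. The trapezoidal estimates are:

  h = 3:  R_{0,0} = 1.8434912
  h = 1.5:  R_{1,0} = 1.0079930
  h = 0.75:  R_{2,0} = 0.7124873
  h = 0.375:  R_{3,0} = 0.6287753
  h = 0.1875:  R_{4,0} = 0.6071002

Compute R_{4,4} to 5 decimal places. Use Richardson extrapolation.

R_{1,1} = 1.0079930 + (1.0079930 − 1.8434912)/3 = 0.7294936
R_{2,1} = (4·0.7124873 − 1.0079930) / 3 = 0.6139854
R_{3,1} = (4·0.6287753 − 0.7124873) / 3 = 0.6008713
R_{4,1} = 0.6071002 + (0.6071002 − 0.6287753)/3 = 0.5998752
R_{2,2} = 0.6139854 + (0.6139854 − 0.7294936)/15 = 0.6062849
R_{3,2} = 0.6008713 + (0.6008713 − 0.6139854)/15 = 0.5999970
R_{4,2} = (16·0.5998752 − 0.6008713) / 15 = 0.5998088
R_{3,3} = 0.5999970 + (0.5999970 − 0.6062849)/63 = 0.5998972
R_{4,3} = 0.5998088 + (0.5998088 − 0.5999970)/63 = 0.5998058
R_{4,4} = 0.5998058 + (0.5998058 − 0.5998972)/255 = 0.5998054
(Column j=1 coincides with Simpson's rule on the same nodes.)

0.59981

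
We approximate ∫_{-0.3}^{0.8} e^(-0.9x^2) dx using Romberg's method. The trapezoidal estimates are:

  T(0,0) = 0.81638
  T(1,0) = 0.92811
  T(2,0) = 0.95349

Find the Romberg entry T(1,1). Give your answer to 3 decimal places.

T(1,1) = (4·0.92811 − 0.81638) / 3 = 0.96535

0.965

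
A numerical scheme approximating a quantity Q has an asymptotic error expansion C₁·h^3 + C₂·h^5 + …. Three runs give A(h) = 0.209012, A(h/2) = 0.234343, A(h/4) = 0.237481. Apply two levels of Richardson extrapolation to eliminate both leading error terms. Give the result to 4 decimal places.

0.2379

First eliminate the h^3 term (factor 2^3 = 8):
  B₁ = (8·0.234343 − 0.209012)/7 = 0.237962
  B₂ = (8·0.237481 − 0.234343)/7 = 0.237929
Then eliminate the h^5 term (factor 2^5 = 32):
  (32·0.237929 − 0.237962)/31 = 0.237928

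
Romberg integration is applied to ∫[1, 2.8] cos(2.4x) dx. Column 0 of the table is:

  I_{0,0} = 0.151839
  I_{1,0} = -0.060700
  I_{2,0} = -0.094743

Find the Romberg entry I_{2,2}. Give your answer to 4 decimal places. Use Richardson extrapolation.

-0.1044

Richardson extrapolation on the trapezoidal column (denominator 4−1=3):
I_{1,1} = -0.060700 + (-0.060700 − 0.151839)/3 = -0.131546
I_{2,1} = -0.094743 + (-0.094743 − (-0.060700))/3 = -0.106091
I_{2,2} = -0.106091 + (-0.106091 − (-0.131546))/15 = -0.104394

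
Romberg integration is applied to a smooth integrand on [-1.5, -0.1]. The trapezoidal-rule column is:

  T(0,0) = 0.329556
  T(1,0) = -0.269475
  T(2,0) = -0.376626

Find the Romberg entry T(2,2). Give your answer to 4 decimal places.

Richardson extrapolation on the trapezoidal column (denominator 4−1=3):
T(1,1) = (4·(-0.269475) − 0.329556) / 3 = -0.469152
T(2,1) = (4·(-0.376626) − (-0.269475)) / 3 = -0.412343
T(2,2) = (16·(-0.412343) − (-0.469152)) / 15 = -0.408556

-0.4086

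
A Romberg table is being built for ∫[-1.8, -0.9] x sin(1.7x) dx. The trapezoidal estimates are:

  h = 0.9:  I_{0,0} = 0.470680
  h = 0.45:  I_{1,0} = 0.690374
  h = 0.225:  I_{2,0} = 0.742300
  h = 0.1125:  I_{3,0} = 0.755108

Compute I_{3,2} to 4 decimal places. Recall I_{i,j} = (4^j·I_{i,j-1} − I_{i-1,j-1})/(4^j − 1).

Richardson extrapolation on the trapezoidal column (denominator 4−1=3):
I_{2,1} = 0.742300 + (0.742300 − 0.690374)/3 = 0.759609
I_{3,1} = (4·0.755108 − 0.742300) / 3 = 0.759377
I_{3,2} = 0.759377 + (0.759377 − 0.759609)/15 = 0.759362

0.7594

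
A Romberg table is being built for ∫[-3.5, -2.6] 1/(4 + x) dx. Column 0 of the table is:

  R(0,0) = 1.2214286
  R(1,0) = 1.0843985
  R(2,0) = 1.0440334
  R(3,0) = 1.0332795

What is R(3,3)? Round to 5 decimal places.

R(1,1) = (4·1.0843985 − 1.2214286) / 3 = 1.0387218
R(2,1) = (4·1.0440334 − 1.0843985) / 3 = 1.0305784
R(3,1) = (4·1.0332795 − 1.0440334) / 3 = 1.0296949
R(2,2) = (16·1.0305784 − 1.0387218) / 15 = 1.0300355
R(3,2) = (16·1.0296949 − 1.0305784) / 15 = 1.0296360
R(3,3) = (64·1.0296360 − 1.0300355) / 63 = 1.0296297
(Column j=1 coincides with Simpson's rule on the same nodes.)

1.02963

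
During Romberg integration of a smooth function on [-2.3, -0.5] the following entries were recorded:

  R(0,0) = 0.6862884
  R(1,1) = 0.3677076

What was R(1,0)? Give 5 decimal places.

From R(1,1) = (4·R(1,0) − R(0,0))/3, solve for R(1,0):
4·R(1,0) = 3·0.3677076 + 0.6862884 = 1.7894112
R(1,0) = 0.4473528

0.44735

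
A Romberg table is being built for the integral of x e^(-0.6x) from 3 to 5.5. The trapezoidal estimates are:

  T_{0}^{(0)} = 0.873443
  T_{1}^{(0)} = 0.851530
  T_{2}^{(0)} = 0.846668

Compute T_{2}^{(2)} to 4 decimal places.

0.8451

T_{1}^{(1)} = (4·0.851530 − 0.873443) / 3 = 0.844226
T_{2}^{(1)} = (4·0.846668 − 0.851530) / 3 = 0.845047
T_{2}^{(2)} = 0.845047 + (0.845047 − 0.844226)/15 = 0.845102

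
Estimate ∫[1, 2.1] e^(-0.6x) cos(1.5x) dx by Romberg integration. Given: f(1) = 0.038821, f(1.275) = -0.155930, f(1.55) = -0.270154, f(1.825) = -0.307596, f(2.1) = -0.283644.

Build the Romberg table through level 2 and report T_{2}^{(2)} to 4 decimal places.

-0.2419

T_{0}^{(0)} (trapezoid, 1 panel, h=1.1000): -0.134653
T_{1}^{(0)} (trapezoid, 2 panels, h=0.5500): -0.215911
T_{2}^{(0)} (trapezoid, 4 panels, h=0.2750): -0.235425
T_{1}^{(1)} = -0.215911 + (-0.215911 − (-0.134653))/3 = -0.242997
T_{2}^{(1)} = -0.235425 + (-0.235425 − (-0.215911))/3 = -0.241930
T_{2}^{(2)} = -0.241930 + (-0.241930 − (-0.242997))/15 = -0.241859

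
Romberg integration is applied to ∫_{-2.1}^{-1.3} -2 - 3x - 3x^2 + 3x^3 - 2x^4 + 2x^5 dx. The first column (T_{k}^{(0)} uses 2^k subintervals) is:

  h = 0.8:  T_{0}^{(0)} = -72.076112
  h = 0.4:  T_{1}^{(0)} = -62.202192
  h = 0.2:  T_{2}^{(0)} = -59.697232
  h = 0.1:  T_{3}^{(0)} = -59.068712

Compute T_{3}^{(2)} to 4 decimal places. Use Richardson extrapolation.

-58.8590

T_{2}^{(1)} = -59.697232 + (-59.697232 − (-62.202192))/3 = -58.862245
T_{3}^{(1)} = (4·(-59.068712) − (-59.697232)) / 3 = -58.859205
T_{3}^{(2)} = (16·(-58.859205) − (-58.862245)) / 15 = -58.859002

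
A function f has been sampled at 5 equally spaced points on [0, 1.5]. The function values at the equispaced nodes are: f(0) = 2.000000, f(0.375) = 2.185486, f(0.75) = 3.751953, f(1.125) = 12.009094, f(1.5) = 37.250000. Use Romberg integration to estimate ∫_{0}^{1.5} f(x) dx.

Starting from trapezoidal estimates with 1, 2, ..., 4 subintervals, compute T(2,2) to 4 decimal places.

T(0,0) (trapezoid, 1 panel, h=1.5000): 29.437500
T(1,0) (trapezoid, 2 panels, h=0.7500): 17.532715
T(2,0) (trapezoid, 4 panels, h=0.3750): 14.089325
T(1,1) = 17.532715 + (17.532715 − 29.437500)/3 = 13.564453
T(2,1) = 14.089325 + (14.089325 − 17.532715)/3 = 12.941528
T(2,2) = 12.941528 + (12.941528 − 13.564453)/15 = 12.900000

12.9000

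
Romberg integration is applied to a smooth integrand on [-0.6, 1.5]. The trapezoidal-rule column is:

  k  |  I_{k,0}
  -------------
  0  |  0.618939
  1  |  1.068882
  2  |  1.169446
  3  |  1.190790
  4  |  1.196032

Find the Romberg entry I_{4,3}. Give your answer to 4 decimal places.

Richardson extrapolation on the trapezoidal column (denominator 4−1=3):
I_{2,1} = 1.169446 + (1.169446 − 1.068882)/3 = 1.202967
I_{3,1} = (4·1.190790 − 1.169446) / 3 = 1.197905
I_{4,1} = 1.196032 + (1.196032 − 1.190790)/3 = 1.197779
I_{3,2} = 1.197905 + (1.197905 − 1.202967)/15 = 1.197568
I_{4,2} = (16·1.197779 − 1.197905) / 15 = 1.197771
I_{4,3} = (64·1.197771 − 1.197568) / 63 = 1.197774

1.1978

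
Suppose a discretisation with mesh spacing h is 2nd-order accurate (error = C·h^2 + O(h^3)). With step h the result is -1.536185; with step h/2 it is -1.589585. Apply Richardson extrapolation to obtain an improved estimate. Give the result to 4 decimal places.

-1.6074

The leading error scales as h^2; refining by a factor of 2 reduces it by 2^2 = 4.
Extrapolated value = (4·A(h/2) − A(h)) / (4 − 1)
= (4·(-1.589585) − (-1.536185)) / 3
= -4.822155 / 3 = -1.607385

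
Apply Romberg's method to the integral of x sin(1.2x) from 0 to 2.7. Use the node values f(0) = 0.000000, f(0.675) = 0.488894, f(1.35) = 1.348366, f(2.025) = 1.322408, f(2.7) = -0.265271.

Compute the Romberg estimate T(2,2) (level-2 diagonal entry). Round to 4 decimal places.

T(0,0) (trapezoid, 1 panel, h=2.7000): -0.358116
T(1,0) (trapezoid, 2 panels, h=1.3500): 1.641236
T(2,0) (trapezoid, 4 panels, h=0.6750): 2.043247
T(1,1) = 1.641236 + (1.641236 − (-0.358116))/3 = 2.307687
T(2,1) = 2.043247 + (2.043247 − 1.641236)/3 = 2.177251
T(2,2) = 2.177251 + (2.177251 − 2.307687)/15 = 2.168555

2.1686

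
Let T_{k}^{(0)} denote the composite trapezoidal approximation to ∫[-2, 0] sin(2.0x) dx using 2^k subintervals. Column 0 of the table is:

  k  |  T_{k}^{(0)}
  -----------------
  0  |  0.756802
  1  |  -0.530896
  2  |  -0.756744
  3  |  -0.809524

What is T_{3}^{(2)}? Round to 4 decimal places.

-0.8268

Richardson extrapolation on the trapezoidal column (denominator 4−1=3):
T_{2}^{(1)} = (4·(-0.756744) − (-0.530896)) / 3 = -0.832027
T_{3}^{(1)} = (4·(-0.809524) − (-0.756744)) / 3 = -0.827117
T_{3}^{(2)} = -0.827117 + (-0.827117 − (-0.832027))/15 = -0.826790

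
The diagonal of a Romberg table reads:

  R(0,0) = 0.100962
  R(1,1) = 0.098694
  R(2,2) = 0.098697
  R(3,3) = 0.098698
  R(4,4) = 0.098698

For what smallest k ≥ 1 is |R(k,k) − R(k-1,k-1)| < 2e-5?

|R(1,1) − R(0,0)| = 0.002268 ≥ 2e-5
|R(2,2) − R(1,1)| = 0.000003 < 2e-5

k = 2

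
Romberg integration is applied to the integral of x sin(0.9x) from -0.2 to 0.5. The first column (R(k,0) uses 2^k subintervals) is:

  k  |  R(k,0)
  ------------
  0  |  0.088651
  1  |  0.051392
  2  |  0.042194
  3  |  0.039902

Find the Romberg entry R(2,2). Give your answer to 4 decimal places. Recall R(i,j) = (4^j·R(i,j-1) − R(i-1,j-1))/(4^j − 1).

0.0391

R(1,1) = (4·0.051392 − 0.088651) / 3 = 0.038972
R(2,1) = 0.042194 + (0.042194 − 0.051392)/3 = 0.039128
R(2,2) = 0.039128 + (0.039128 − 0.038972)/15 = 0.039138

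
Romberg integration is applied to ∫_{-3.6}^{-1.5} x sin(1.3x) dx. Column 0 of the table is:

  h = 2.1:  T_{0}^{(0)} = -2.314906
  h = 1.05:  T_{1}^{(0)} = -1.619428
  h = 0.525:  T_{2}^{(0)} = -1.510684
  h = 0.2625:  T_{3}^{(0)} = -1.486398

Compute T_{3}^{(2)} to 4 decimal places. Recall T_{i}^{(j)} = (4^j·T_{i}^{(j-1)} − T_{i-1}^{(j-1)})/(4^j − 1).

T_{2}^{(1)} = (4·(-1.510684) − (-1.619428)) / 3 = -1.474436
T_{3}^{(1)} = (4·(-1.486398) − (-1.510684)) / 3 = -1.478303
T_{3}^{(2)} = (16·(-1.478303) − (-1.474436)) / 15 = -1.478561

-1.4786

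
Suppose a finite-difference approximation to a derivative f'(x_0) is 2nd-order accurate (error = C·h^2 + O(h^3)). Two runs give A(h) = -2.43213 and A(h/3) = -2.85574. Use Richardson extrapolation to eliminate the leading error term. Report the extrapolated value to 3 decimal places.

Extrapolated value = (9·A(h/3) − A(h)) / (9 − 1)
= (9·(-2.85574) − (-2.43213)) / 8
= -23.26953 / 8 = -2.90869

-2.909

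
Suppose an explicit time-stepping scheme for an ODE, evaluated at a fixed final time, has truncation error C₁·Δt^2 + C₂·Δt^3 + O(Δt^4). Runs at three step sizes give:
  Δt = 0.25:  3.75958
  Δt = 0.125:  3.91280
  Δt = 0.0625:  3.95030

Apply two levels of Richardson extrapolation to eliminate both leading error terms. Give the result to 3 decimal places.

3.963

First eliminate the Δt^2 term (factor 2^2 = 4):
  B₁ = (4·3.91280 − 3.75958)/3 = 3.96387
  B₂ = (4·3.95030 − 3.91280)/3 = 3.96280
Then eliminate the Δt^3 term (factor 2^3 = 8):
  (8·3.96280 − 3.96387)/7 = 3.96265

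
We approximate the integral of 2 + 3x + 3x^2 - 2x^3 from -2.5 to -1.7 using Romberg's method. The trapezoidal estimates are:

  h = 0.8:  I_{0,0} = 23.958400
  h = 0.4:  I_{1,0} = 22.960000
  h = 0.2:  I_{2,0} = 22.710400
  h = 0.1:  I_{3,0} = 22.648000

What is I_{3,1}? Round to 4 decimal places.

22.6272

Richardson extrapolation on the trapezoidal column (denominator 4−1=3):
I_{3,1} = 22.648000 + (22.648000 − 22.710400)/3 = 22.627200
(Column j=1 coincides with Simpson's rule on the same nodes.)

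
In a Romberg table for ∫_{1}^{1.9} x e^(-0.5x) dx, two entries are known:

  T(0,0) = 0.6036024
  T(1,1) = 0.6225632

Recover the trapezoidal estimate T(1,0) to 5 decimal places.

0.61782

From T(1,1) = (4·T(1,0) − T(0,0))/3, solve for T(1,0):
4·T(1,0) = 3·0.6225632 + 0.6036024 = 2.4712920
T(1,0) = 0.6178230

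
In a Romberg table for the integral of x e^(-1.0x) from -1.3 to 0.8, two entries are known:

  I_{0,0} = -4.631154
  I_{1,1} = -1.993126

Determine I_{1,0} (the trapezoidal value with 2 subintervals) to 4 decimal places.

-2.6526

From I_{1,1} = (4·I_{1,0} − I_{0,0})/3, solve for I_{1,0}:
4·I_{1,0} = 3·(-1.993126) + (-4.631154) = -10.610532
I_{1,0} = -2.652633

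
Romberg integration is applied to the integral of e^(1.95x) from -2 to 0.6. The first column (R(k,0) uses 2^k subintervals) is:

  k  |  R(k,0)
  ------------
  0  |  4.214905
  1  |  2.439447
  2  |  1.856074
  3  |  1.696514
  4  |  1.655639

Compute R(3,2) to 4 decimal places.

R(2,1) = 1.856074 + (1.856074 − 2.439447)/3 = 1.661616
R(3,1) = 1.696514 + (1.696514 − 1.856074)/3 = 1.643327
R(3,2) = (16·1.643327 − 1.661616) / 15 = 1.642108
(Column j=1 coincides with Simpson's rule on the same nodes.)

1.6421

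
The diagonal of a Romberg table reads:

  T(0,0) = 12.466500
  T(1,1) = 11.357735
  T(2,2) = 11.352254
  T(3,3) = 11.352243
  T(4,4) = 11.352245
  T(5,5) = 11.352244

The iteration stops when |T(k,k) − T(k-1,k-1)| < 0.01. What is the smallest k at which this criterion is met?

k = 2

|T(1,1) − T(0,0)| = 1.108765 ≥ 0.01
|T(2,2) − T(1,1)| = 0.005481 < 0.01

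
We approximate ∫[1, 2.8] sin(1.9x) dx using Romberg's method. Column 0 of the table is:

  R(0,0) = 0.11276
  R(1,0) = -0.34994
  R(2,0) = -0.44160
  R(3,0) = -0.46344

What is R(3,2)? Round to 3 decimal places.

-0.471

R(2,1) = -0.44160 + (-0.44160 − (-0.34994))/3 = -0.47215
R(3,1) = (4·(-0.46344) − (-0.44160)) / 3 = -0.47072
R(3,2) = -0.47072 + (-0.47072 − (-0.47215))/15 = -0.47062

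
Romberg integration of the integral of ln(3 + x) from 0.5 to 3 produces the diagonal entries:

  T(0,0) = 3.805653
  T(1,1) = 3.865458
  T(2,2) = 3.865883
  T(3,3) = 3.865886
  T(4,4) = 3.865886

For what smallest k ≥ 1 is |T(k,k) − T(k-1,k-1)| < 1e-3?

k = 2

|T(1,1) − T(0,0)| = 0.059805 ≥ 1e-3
|T(2,2) − T(1,1)| = 0.000425 < 1e-3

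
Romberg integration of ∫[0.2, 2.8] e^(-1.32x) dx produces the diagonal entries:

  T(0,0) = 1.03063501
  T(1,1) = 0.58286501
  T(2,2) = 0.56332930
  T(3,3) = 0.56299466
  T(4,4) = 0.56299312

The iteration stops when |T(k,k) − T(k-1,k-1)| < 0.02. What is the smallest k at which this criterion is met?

k = 2

|T(1,1) − T(0,0)| = 0.44777000 ≥ 0.02
|T(2,2) − T(1,1)| = 0.01953571 < 0.02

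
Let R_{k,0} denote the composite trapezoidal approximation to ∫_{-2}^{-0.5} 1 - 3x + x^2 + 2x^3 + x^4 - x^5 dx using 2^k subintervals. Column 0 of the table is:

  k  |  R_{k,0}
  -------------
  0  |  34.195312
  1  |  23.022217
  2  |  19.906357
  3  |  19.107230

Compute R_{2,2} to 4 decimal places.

18.8391

Richardson extrapolation on the trapezoidal column (denominator 4−1=3):
R_{1,1} = 23.022217 + (23.022217 − 34.195312)/3 = 19.297852
R_{2,1} = (4·19.906357 − 23.022217) / 3 = 18.867737
R_{2,2} = (16·18.867737 − 19.297852) / 15 = 18.839063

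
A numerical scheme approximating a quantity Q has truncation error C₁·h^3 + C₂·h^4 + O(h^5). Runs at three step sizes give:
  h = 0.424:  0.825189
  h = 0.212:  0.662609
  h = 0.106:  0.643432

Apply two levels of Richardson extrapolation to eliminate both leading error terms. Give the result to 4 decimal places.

First eliminate the h^3 term (factor 2^3 = 8):
  B₁ = (8·0.662609 − 0.825189)/7 = 0.639383
  B₂ = (8·0.643432 − 0.662609)/7 = 0.640692
Then eliminate the h^4 term (factor 2^4 = 16):
  (16·0.640692 − 0.639383)/15 = 0.640779

0.6408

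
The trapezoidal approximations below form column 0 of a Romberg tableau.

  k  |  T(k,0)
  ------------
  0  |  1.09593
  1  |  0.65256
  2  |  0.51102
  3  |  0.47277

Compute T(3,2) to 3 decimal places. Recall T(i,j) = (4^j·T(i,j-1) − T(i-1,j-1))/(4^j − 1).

Richardson extrapolation on the trapezoidal column (denominator 4−1=3):
T(2,1) = (4·0.51102 − 0.65256) / 3 = 0.46384
T(3,1) = (4·0.47277 − 0.51102) / 3 = 0.46002
T(3,2) = 0.46002 + (0.46002 − 0.46384)/15 = 0.45977
(Column j=1 coincides with Simpson's rule on the same nodes.)

0.460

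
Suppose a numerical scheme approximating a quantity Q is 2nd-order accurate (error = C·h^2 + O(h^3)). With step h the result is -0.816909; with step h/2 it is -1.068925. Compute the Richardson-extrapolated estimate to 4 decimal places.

-1.1529

Extrapolated value = (4·A(h/2) − A(h)) / (4 − 1)
= (4·(-1.068925) − (-0.816909)) / 3
= -3.458791 / 3 = -1.152930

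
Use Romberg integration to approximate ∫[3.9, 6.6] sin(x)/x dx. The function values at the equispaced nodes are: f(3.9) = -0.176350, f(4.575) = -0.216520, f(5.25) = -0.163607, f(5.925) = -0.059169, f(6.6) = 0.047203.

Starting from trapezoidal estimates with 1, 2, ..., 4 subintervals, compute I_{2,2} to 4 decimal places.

I_{0,0} (trapezoid, 1 panel, h=2.7000): -0.174348
I_{1,0} (trapezoid, 2 panels, h=1.3500): -0.308044
I_{2,0} (trapezoid, 4 panels, h=0.6750): -0.340112
I_{1,1} = -0.308044 + (-0.308044 − (-0.174348))/3 = -0.352609
I_{2,1} = -0.340112 + (-0.340112 − (-0.308044))/3 = -0.350801
I_{2,2} = -0.350801 + (-0.350801 − (-0.352609))/15 = -0.350680

-0.3507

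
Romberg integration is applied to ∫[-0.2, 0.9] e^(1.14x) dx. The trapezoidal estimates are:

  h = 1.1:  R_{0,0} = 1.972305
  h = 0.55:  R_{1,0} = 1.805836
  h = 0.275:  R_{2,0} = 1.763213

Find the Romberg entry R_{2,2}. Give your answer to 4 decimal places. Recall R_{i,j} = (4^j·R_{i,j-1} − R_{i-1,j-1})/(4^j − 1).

Richardson extrapolation on the trapezoidal column (denominator 4−1=3):
R_{1,1} = 1.805836 + (1.805836 − 1.972305)/3 = 1.750346
R_{2,1} = 1.763213 + (1.763213 − 1.805836)/3 = 1.749005
R_{2,2} = 1.749005 + (1.749005 − 1.750346)/15 = 1.748916
(Column j=1 coincides with Simpson's rule on the same nodes.)

1.7489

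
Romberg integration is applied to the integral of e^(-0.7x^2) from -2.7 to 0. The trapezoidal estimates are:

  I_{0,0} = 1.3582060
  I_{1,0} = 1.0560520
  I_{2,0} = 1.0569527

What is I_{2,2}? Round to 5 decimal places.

1.06405

Richardson extrapolation on the trapezoidal column (denominator 4−1=3):
I_{1,1} = (4·1.0560520 − 1.3582060) / 3 = 0.9553340
I_{2,1} = 1.0569527 + (1.0569527 − 1.0560520)/3 = 1.0572529
I_{2,2} = (16·1.0572529 − 0.9553340) / 15 = 1.0640475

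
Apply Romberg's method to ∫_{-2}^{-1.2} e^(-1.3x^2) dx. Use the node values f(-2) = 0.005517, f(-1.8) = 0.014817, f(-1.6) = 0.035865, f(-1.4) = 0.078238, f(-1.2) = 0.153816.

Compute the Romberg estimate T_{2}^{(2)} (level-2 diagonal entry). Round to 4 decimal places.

0.0402

T_{0}^{(0)} (trapezoid, 1 panel, h=0.8000): 0.063733
T_{1}^{(0)} (trapezoid, 2 panels, h=0.4000): 0.046213
T_{2}^{(0)} (trapezoid, 4 panels, h=0.2000): 0.041717
T_{1}^{(1)} = 0.046213 + (0.046213 − 0.063733)/3 = 0.040373
T_{2}^{(1)} = 0.041717 + (0.041717 − 0.046213)/3 = 0.040218
T_{2}^{(2)} = 0.040218 + (0.040218 − 0.040373)/15 = 0.040208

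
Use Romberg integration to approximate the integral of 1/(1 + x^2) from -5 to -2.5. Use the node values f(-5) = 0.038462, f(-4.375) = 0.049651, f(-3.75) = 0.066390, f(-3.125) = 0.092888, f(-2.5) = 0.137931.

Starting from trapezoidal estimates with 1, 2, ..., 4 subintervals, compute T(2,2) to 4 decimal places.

T(0,0) (trapezoid, 1 panel, h=2.5000): 0.220491
T(1,0) (trapezoid, 2 panels, h=1.2500): 0.193233
T(2,0) (trapezoid, 4 panels, h=0.6250): 0.185703
T(1,1) = 0.193233 + (0.193233 − 0.220491)/3 = 0.184147
T(2,1) = 0.185703 + (0.185703 − 0.193233)/3 = 0.183193
T(2,2) = 0.183193 + (0.183193 − 0.184147)/15 = 0.183129

0.1831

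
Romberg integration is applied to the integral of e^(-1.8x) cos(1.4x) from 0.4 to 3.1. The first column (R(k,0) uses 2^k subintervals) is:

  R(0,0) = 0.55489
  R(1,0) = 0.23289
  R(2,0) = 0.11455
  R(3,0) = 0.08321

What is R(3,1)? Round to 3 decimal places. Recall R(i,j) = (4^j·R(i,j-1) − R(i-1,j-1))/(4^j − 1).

R(3,1) = 0.08321 + (0.08321 − 0.11455)/3 = 0.07276

0.073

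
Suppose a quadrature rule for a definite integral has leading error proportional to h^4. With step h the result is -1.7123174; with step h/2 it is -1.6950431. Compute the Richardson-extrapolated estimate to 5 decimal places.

-1.69389

The leading error scales as h^4; refining by a factor of 2 reduces it by 2^4 = 16.
Extrapolated value = (16·A(h/2) − A(h)) / (16 − 1)
= (16·(-1.6950431) − (-1.7123174)) / 15
= -25.4083722 / 15 = -1.6938915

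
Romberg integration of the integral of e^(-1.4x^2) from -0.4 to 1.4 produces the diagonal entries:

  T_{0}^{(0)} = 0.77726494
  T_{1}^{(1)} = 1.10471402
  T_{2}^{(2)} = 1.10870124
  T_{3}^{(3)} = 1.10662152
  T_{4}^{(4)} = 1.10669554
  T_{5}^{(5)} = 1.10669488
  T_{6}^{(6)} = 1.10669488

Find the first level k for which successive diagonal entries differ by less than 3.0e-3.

k = 3

|T_{1}^{(1)} − T_{0}^{(0)}| = 0.32744908 ≥ 3.0e-3
|T_{2}^{(2)} − T_{1}^{(1)}| = 0.00398722 ≥ 3.0e-3
|T_{3}^{(3)} − T_{2}^{(2)}| = 0.00207972 < 3.0e-3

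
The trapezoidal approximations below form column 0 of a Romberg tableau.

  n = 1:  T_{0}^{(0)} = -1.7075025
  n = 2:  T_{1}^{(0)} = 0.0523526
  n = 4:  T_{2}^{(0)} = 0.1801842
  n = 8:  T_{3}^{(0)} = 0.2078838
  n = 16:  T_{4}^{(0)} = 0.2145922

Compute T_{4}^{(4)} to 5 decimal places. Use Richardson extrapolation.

Richardson extrapolation on the trapezoidal column (denominator 4−1=3):
T_{1}^{(1)} = (4·0.0523526 − (-1.7075025)) / 3 = 0.6389710
T_{2}^{(1)} = 0.1801842 + (0.1801842 − 0.0523526)/3 = 0.2227947
T_{3}^{(1)} = (4·0.2078838 − 0.1801842) / 3 = 0.2171170
T_{4}^{(1)} = (4·0.2145922 − 0.2078838) / 3 = 0.2168283
T_{2}^{(2)} = (16·0.2227947 − 0.6389710) / 15 = 0.1950496
T_{3}^{(2)} = (16·0.2171170 − 0.2227947) / 15 = 0.2167385
T_{4}^{(2)} = 0.2168283 + (0.2168283 − 0.2171170)/15 = 0.2168091
T_{3}^{(3)} = (64·0.2167385 − 0.1950496) / 63 = 0.2170828
T_{4}^{(3)} = (64·0.2168091 − 0.2167385) / 63 = 0.2168102
T_{4}^{(4)} = (256·0.2168102 − 0.2170828) / 255 = 0.2168091

0.21681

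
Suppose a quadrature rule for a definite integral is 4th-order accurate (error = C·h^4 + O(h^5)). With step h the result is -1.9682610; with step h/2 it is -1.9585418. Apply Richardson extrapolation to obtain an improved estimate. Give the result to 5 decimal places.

-1.95789

The leading error scales as h^4; refining by a factor of 2 reduces it by 2^4 = 16.
Extrapolated value = (16·A(h/2) − A(h)) / (16 − 1)
= (16·(-1.9585418) − (-1.9682610)) / 15
= -29.3684078 / 15 = -1.9578939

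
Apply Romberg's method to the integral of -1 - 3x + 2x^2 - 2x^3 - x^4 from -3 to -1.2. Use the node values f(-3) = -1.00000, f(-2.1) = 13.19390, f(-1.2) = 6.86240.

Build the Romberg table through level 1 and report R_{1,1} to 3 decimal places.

17.591

R_{0,0} (trapezoid, 1 panel, h=1.8000): 5.27616
R_{1,0} (trapezoid, 2 panels, h=0.9000): 14.51259
R_{1,1} = 14.51259 + (14.51259 − 5.27616)/3 = 17.59140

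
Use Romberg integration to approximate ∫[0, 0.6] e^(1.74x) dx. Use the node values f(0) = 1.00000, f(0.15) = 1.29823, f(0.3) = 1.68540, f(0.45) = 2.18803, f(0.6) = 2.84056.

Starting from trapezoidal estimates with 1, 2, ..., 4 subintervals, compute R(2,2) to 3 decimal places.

1.058

R(0,0) (trapezoid, 1 panel, h=0.6000): 1.15217
R(1,0) (trapezoid, 2 panels, h=0.3000): 1.08170
R(2,0) (trapezoid, 4 panels, h=0.1500): 1.06379
R(1,1) = 1.08170 + (1.08170 − 1.15217)/3 = 1.05821
R(2,1) = 1.06379 + (1.06379 − 1.08170)/3 = 1.05782
R(2,2) = 1.05782 + (1.05782 − 1.05821)/15 = 1.05779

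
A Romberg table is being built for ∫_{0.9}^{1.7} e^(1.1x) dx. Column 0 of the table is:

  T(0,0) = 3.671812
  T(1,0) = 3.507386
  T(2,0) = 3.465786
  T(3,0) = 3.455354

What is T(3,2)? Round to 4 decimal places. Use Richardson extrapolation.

Richardson extrapolation on the trapezoidal column (denominator 4−1=3):
T(2,1) = (4·3.465786 − 3.507386) / 3 = 3.451919
T(3,1) = (4·3.455354 − 3.465786) / 3 = 3.451877
T(3,2) = 3.451877 + (3.451877 − 3.451919)/15 = 3.451874
(Column j=1 coincides with Simpson's rule on the same nodes.)

3.4519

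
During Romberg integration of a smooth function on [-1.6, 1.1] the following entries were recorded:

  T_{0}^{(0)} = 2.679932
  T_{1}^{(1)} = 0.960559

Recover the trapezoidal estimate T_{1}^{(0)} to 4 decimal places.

1.3904

From T_{1}^{(1)} = (4·T_{1}^{(0)} − T_{0}^{(0)})/3, solve for T_{1}^{(0)}:
4·T_{1}^{(0)} = 3·0.960559 + 2.679932 = 5.561609
T_{1}^{(0)} = 1.390402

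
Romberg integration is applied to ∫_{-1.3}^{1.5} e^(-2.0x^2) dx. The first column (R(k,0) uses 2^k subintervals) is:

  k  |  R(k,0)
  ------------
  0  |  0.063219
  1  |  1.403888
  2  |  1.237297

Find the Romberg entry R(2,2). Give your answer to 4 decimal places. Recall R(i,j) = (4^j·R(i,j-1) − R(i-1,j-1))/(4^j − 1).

1.1372

Richardson extrapolation on the trapezoidal column (denominator 4−1=3):
R(1,1) = (4·1.403888 − 0.063219) / 3 = 1.850778
R(2,1) = 1.237297 + (1.237297 − 1.403888)/3 = 1.181767
R(2,2) = 1.181767 + (1.181767 − 1.850778)/15 = 1.137166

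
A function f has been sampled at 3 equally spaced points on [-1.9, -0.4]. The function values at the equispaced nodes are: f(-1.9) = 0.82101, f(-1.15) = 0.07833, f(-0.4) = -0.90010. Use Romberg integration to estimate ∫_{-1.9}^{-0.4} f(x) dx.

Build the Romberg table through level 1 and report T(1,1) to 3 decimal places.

0.059

T(0,0) (trapezoid, 1 panel, h=1.5000): -0.05932
T(1,0) (trapezoid, 2 panels, h=0.7500): 0.02909
T(1,1) = 0.02909 + (0.02909 − (-0.05932))/3 = 0.05856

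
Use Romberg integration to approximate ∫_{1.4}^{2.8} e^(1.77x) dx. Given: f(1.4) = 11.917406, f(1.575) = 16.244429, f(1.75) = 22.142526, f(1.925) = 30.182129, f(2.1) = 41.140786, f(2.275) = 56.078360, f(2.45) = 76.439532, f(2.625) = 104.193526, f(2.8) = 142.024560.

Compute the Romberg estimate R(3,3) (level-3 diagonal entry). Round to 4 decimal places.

R(0,0) (trapezoid, 1 panel, h=1.4000): 107.759376
R(1,0) (trapezoid, 2 panels, h=0.7000): 82.678238
R(2,0) (trapezoid, 4 panels, h=0.3500): 75.842839
R(3,0) (trapezoid, 8 panels, h=0.1750): 74.093647
R(1,1) = 82.678238 + (82.678238 − 107.759376)/3 = 74.317859
R(2,1) = 75.842839 + (75.842839 − 82.678238)/3 = 73.564373
R(3,1) = 74.093647 + (74.093647 − 75.842839)/3 = 73.510583
R(2,2) = 73.564373 + (73.564373 − 74.317859)/15 = 73.514141
R(3,2) = 73.510583 + (73.510583 − 73.564373)/15 = 73.506997
R(3,3) = 73.506997 + (73.506997 − 73.514141)/63 = 73.506884

73.5069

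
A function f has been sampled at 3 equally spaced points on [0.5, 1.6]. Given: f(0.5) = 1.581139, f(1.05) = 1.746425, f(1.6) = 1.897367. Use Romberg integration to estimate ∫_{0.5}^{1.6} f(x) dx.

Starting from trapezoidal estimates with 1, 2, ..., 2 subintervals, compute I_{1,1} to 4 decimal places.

I_{0,0} (trapezoid, 1 panel, h=1.1000): 1.913178
I_{1,0} (trapezoid, 2 panels, h=0.5500): 1.917123
I_{1,1} = 1.917123 + (1.917123 − 1.913178)/3 = 1.918438

1.9184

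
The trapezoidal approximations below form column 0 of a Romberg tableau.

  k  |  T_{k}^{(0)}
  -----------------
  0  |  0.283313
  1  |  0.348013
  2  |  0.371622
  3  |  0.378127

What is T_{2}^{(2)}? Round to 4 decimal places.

Richardson extrapolation on the trapezoidal column (denominator 4−1=3):
T_{1}^{(1)} = 0.348013 + (0.348013 − 0.283313)/3 = 0.369580
T_{2}^{(1)} = (4·0.371622 − 0.348013) / 3 = 0.379492
T_{2}^{(2)} = 0.379492 + (0.379492 − 0.369580)/15 = 0.380153

0.3802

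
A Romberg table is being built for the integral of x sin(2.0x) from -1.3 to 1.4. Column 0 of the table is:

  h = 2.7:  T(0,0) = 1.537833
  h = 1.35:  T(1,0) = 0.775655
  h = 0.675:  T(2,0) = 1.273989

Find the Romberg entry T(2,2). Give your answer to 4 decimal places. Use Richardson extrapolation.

T(1,1) = (4·0.775655 − 1.537833) / 3 = 0.521596
T(2,1) = (4·1.273989 − 0.775655) / 3 = 1.440100
T(2,2) = 1.440100 + (1.440100 − 0.521596)/15 = 1.501334

1.5013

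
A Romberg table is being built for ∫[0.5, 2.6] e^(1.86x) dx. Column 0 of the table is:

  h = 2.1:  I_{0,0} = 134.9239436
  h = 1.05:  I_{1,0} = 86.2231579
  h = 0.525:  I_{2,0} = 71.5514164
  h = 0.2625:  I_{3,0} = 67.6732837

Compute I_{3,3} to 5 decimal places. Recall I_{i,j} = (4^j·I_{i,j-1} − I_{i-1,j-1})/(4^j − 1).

66.36067

I_{1,1} = (4·86.2231579 − 134.9239436) / 3 = 69.9895627
I_{2,1} = (4·71.5514164 − 86.2231579) / 3 = 66.6608359
I_{3,1} = 67.6732837 + (67.6732837 − 71.5514164)/3 = 66.3805728
I_{2,2} = 66.6608359 + (66.6608359 − 69.9895627)/15 = 66.4389208
I_{3,2} = 66.3805728 + (66.3805728 − 66.6608359)/15 = 66.3618886
I_{3,3} = (64·66.3618886 − 66.4389208) / 63 = 66.3606659
(Column j=1 coincides with Simpson's rule on the same nodes.)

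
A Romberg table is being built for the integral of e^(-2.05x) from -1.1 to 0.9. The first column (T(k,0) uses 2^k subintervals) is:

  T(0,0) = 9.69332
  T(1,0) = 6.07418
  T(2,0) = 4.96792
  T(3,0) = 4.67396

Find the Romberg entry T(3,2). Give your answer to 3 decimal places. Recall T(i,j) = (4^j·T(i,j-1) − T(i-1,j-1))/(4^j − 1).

Richardson extrapolation on the trapezoidal column (denominator 4−1=3):
T(2,1) = 4.96792 + (4.96792 − 6.07418)/3 = 4.59917
T(3,1) = 4.67396 + (4.67396 − 4.96792)/3 = 4.57597
T(3,2) = 4.57597 + (4.57597 − 4.59917)/15 = 4.57442
(Column j=1 coincides with Simpson's rule on the same nodes.)

4.574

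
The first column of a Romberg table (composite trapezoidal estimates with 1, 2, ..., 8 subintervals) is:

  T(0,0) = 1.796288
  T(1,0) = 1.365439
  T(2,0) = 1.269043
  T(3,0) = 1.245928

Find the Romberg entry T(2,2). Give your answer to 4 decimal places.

Richardson extrapolation on the trapezoidal column (denominator 4−1=3):
T(1,1) = 1.365439 + (1.365439 − 1.796288)/3 = 1.221823
T(2,1) = (4·1.269043 − 1.365439) / 3 = 1.236911
T(2,2) = 1.236911 + (1.236911 − 1.221823)/15 = 1.237917

1.2379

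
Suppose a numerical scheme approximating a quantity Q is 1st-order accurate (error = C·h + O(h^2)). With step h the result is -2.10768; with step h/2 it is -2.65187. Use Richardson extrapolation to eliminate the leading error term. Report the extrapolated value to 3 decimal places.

The leading error scales as h; refining by a factor of 2 reduces it by 2^1 = 2.
Extrapolated value = (2·A(h/2) − A(h)) / (2 − 1)
= (2·(-2.65187) − (-2.10768)) / 1
= -3.19606 / 1 = -3.19606

-3.196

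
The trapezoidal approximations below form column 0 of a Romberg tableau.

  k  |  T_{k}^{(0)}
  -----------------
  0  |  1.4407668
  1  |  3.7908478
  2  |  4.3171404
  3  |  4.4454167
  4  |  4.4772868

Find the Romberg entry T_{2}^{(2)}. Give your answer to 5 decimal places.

T_{1}^{(1)} = (4·3.7908478 − 1.4407668) / 3 = 4.5742081
T_{2}^{(1)} = 4.3171404 + (4.3171404 − 3.7908478)/3 = 4.4925713
T_{2}^{(2)} = 4.4925713 + (4.4925713 − 4.5742081)/15 = 4.4871288

4.48713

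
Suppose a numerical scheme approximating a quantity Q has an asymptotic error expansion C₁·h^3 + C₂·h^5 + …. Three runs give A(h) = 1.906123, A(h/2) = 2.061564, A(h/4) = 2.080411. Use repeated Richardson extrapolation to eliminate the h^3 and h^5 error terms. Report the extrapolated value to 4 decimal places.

2.0831

First eliminate the h^3 term (factor 2^3 = 8):
  B₁ = (8·2.061564 − 1.906123)/7 = 2.083770
  B₂ = (8·2.080411 − 2.061564)/7 = 2.083103
Then eliminate the h^5 term (factor 2^5 = 32):
  (32·2.083103 − 2.083770)/31 = 2.083081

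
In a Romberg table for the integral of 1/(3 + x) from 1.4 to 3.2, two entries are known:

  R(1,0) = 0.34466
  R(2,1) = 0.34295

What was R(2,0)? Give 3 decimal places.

From R(2,1) = (4·R(2,0) − R(1,0))/3, solve for R(2,0):
4·R(2,0) = 3·0.34295 + 0.34466 = 1.37351
R(2,0) = 0.34338

0.343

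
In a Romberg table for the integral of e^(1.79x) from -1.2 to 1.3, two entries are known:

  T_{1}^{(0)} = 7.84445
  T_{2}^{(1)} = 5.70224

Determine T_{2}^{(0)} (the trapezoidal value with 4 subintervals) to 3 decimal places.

From T_{2}^{(1)} = (4·T_{2}^{(0)} − T_{1}^{(0)})/3, solve for T_{2}^{(0)}:
4·T_{2}^{(0)} = 3·5.70224 + 7.84445 = 24.95117
T_{2}^{(0)} = 6.23779

6.238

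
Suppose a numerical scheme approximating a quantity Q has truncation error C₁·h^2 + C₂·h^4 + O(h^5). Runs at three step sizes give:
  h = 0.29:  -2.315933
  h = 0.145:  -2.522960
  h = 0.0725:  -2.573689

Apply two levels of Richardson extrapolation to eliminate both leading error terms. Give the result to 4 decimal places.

-2.5905

First eliminate the h^2 term (factor 2^2 = 4):
  B₁ = (4·(-2.522960) − (-2.315933))/3 = -2.591969
  B₂ = (4·(-2.573689) − (-2.522960))/3 = -2.590599
Then eliminate the h^4 term (factor 2^4 = 16):
  (16·(-2.590599) − (-2.591969))/15 = -2.590508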